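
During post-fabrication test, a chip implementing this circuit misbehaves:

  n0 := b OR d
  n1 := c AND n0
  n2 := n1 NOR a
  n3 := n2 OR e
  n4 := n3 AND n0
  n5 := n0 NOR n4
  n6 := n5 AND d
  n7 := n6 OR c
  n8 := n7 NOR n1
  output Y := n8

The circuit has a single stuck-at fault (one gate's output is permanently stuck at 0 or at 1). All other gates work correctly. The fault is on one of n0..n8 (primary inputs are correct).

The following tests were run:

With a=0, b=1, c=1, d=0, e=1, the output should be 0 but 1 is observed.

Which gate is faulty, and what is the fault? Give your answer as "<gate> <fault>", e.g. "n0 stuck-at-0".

Fault-free values for test 1 (a=0, b=1, c=1, d=0, e=1): n0=1, n1=1, n2=0, n3=1, n4=1, n5=0, n6=0, n7=1, n8=0, giving Y=0. Observed 1.
Test 1: faults giving observed 1 are {n8 stuck-at-1}.
Only n8 stuck-at-1 is consistent with every test.

n8 stuck-at-1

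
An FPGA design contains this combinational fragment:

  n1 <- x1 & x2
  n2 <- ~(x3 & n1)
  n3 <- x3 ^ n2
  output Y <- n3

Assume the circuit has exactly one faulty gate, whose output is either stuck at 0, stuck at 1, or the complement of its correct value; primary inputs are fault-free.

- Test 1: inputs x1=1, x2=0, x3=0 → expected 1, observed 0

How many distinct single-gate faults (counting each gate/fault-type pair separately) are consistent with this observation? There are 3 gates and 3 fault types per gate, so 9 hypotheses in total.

Fault-free: n1=0, n2=1, n3=1 → 1. Observed 0.
  n1 stuck-at-0: output 1 ✗
  n1 stuck-at-1: output 1 ✗
  n1 inverted output: output 1 ✗
  n2 stuck-at-0: output 0 ✓
  n2 stuck-at-1: output 1 ✗
  n2 inverted output: output 0 ✓
  n3 stuck-at-0: output 0 ✓
  n3 stuck-at-1: output 1 ✗
  n3 inverted output: output 0 ✓
Consistent faults: {n2 stuck-at-0, n2 inverted output, n3 stuck-at-0, n3 inverted output} — 4 in all.

4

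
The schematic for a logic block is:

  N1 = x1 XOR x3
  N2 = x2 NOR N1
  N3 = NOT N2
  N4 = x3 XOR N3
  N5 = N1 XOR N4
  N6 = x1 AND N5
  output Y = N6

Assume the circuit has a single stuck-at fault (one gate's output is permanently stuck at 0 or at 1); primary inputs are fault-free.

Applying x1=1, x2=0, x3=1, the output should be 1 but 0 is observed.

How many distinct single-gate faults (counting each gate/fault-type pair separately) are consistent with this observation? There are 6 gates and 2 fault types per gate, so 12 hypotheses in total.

5

Fault-free: N1=0, N2=1, N3=0, N4=1, N5=1, N6=1 → 1. Observed 0.
  N1 stuck-at-0: output 1 ✗
  N1 stuck-at-1: output 1 ✗
  N2 stuck-at-0: output 0 ✓
  N2 stuck-at-1: output 1 ✗
  N3 stuck-at-0: output 1 ✗
  N3 stuck-at-1: output 0 ✓
  N4 stuck-at-0: output 0 ✓
  N4 stuck-at-1: output 1 ✗
  N5 stuck-at-0: output 0 ✓
  N5 stuck-at-1: output 1 ✗
  N6 stuck-at-0: output 0 ✓
  N6 stuck-at-1: output 1 ✗
Consistent faults: {N2 stuck-at-0, N3 stuck-at-1, N4 stuck-at-0, N5 stuck-at-0, N6 stuck-at-0} — 5 in all.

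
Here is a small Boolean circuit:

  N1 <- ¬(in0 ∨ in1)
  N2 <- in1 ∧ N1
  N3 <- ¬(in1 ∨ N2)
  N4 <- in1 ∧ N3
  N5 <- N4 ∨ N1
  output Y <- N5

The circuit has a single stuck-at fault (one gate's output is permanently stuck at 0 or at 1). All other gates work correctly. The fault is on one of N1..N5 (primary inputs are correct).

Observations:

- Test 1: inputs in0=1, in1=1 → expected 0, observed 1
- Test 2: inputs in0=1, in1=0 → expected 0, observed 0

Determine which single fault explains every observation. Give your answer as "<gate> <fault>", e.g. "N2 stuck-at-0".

N3 stuck-at-1

Fault-free values for test 1 (in0=1, in1=1): N1=0, N2=0, N3=0, N4=0, N5=0, giving Y=0. Observed 1.
Test 1: faults giving observed 1 are {N1 stuck-at-1, N3 stuck-at-1, N4 stuck-at-1, N5 stuck-at-1}.
Test 2 (in0=1, in1=0): fault-free N1=0, N2=0, N3=1, N4=0, N5=0 → 0; observed 0. Eliminates N1 stuck-at-1, N4 stuck-at-1, N5 stuck-at-1.
Only N3 stuck-at-1 is consistent with every test.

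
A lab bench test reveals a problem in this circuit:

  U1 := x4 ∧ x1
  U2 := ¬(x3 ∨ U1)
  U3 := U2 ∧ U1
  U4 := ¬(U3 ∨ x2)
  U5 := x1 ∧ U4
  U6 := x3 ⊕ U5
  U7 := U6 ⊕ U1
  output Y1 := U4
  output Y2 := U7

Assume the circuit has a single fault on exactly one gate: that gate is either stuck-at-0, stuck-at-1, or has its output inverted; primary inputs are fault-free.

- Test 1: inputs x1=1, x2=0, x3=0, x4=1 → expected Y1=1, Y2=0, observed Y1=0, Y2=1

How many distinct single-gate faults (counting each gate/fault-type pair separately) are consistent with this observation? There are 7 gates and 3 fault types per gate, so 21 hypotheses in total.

6

Fault-free: U1=1, U2=0, U3=0, U4=1, U5=1, U6=1, U7=0 → Y1=1, Y2=0. Observed Y1=0, Y2=1.
  U1: none of the 3 fault types match ✗
  U2: stuck-at-1, inverted output ✓; others ✗
  U3: stuck-at-1, inverted output ✓; others ✗
  U4: stuck-at-0, inverted output ✓; others ✗
  U5: none of the 3 fault types match ✗
  U6: none of the 3 fault types match ✗
  U7: none of the 3 fault types match ✗
Consistent faults: {U2 stuck-at-1, U2 inverted output, U3 stuck-at-1, U3 inverted output, U4 stuck-at-0, U4 inverted output} — 6 in all.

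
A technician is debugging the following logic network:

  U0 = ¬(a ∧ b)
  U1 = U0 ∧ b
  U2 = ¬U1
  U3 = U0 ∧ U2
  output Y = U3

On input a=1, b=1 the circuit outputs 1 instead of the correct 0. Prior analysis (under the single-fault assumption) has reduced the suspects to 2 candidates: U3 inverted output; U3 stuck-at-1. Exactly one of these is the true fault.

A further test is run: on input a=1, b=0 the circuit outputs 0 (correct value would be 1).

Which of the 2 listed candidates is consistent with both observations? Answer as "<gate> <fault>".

Evaluate each candidate on input a=1, b=0:
  U3 inverted output: U0=1, U1=0, U2=1, U3=0 [inverted output] → 0 — matches
  U3 stuck-at-1: U0=1, U1=0, U2=1, U3=1 [stuck-at-1] → 1 — eliminated
Only U3 inverted output reproduces the observed 0.

U3 inverted output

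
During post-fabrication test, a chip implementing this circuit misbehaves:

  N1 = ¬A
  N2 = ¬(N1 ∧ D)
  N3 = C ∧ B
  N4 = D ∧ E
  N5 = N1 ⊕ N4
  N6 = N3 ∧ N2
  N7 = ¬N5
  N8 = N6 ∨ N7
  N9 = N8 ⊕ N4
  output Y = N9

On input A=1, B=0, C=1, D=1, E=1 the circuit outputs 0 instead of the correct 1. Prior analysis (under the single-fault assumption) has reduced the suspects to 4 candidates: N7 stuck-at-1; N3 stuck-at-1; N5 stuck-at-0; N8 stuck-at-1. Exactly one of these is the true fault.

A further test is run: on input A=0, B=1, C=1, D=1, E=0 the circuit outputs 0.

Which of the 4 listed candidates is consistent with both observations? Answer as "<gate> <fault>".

N3 stuck-at-1

Evaluate each candidate on input A=0, B=1, C=1, D=1, E=0:
  N7 stuck-at-1: N1=1, N2=0, N3=1, N4=0, N5=1, N6=0, N7=1 [stuck-at-1], N8=1, N9=1 → 1 — eliminated
  N3 stuck-at-1: N1=1, N2=0, N3=1 [stuck-at-1], N4=0, N5=1, N6=0, N7=0, N8=0, N9=0 → 0 — matches
  N5 stuck-at-0: N1=1, N2=0, N3=1, N4=0, N5=0 [stuck-at-0], N6=0, N7=1, N8=1, N9=1 → 1 — eliminated
  N8 stuck-at-1: N1=1, N2=0, N3=1, N4=0, N5=1, N6=0, N7=0, N8=1 [stuck-at-1], N9=1 → 1 — eliminated
Only N3 stuck-at-1 reproduces the observed 0.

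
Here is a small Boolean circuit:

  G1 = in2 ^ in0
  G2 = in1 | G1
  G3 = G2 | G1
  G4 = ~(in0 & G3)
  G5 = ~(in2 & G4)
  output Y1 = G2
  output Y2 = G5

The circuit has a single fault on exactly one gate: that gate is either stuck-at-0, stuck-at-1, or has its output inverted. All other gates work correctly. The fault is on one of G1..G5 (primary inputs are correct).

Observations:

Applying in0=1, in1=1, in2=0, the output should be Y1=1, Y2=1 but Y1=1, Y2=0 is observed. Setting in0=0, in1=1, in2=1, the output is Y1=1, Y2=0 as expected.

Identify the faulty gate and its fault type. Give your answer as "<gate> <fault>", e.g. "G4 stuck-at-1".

G5 stuck-at-0

Fault-free values for test 1 (in0=1, in1=1, in2=0): G1=1, G2=1, G3=1, G4=0, G5=1, giving Y1=1, Y2=1. Observed Y1=1, Y2=0.
Test 1: faults giving observed Y1=1, Y2=0 are {G5 stuck-at-0, G5 inverted output}.
Test 2 (in0=0, in1=1, in2=1): fault-free G1=1, G2=1, G3=1, G4=1, G5=0 → Y1=1, Y2=0; observed Y1=1, Y2=0. Eliminates G5 inverted output.
Only G5 stuck-at-0 is consistent with every test.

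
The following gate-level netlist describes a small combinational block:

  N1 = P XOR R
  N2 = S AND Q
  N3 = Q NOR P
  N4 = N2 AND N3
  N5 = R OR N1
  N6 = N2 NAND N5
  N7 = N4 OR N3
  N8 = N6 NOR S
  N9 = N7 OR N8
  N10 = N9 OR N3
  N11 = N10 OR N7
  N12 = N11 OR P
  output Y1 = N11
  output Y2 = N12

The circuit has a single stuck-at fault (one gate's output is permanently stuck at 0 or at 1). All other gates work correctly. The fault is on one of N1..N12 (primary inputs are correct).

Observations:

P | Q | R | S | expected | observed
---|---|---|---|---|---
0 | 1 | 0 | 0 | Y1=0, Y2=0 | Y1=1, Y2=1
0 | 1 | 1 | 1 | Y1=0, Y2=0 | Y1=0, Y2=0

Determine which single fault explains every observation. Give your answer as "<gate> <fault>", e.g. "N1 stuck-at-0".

Fault-free values for test 1 (P=0, Q=1, R=0, S=0): N1=0, N2=0, N3=0, N4=0, N5=0, N6=1, N7=0, N8=0, N9=0, N10=0, N11=0, N12=0, giving Y1=0, Y2=0. Observed Y1=1, Y2=1.
Test 1: faults giving observed Y1=1, Y2=1 are {N3 stuck-at-1, N4 stuck-at-1, N6 stuck-at-0, N7 stuck-at-1, N8 stuck-at-1, N9 stuck-at-1, N10 stuck-at-1, N11 stuck-at-1}.
Test 2 (P=0, Q=1, R=1, S=1): fault-free N1=1, N2=1, N3=0, N4=0, N5=1, N6=0, N7=0, N8=0, N9=0, N10=0, N11=0, N12=0 → Y1=0, Y2=0; observed Y1=0, Y2=0. Eliminates N3 stuck-at-1, N4 stuck-at-1, N7 stuck-at-1, N8 stuck-at-1, N9 stuck-at-1, N10 stuck-at-1, N11 stuck-at-1.
Only N6 stuck-at-0 is consistent with every test.

N6 stuck-at-0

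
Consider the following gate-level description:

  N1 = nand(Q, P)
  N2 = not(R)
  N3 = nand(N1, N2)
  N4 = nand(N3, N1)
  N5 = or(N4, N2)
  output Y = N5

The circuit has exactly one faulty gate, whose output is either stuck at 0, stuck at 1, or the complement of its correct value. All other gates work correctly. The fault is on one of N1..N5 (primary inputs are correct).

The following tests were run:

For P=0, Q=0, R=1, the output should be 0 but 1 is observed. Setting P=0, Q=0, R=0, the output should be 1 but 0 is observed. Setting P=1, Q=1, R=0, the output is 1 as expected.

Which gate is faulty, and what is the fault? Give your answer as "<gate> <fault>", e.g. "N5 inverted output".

Fault-free values for test 1 (P=0, Q=0, R=1): N1=1, N2=0, N3=1, N4=0, N5=0, giving Y=0. Observed 1.
Test 1: faults giving observed 1 are {N1 stuck-at-0, N1 inverted output, N2 stuck-at-1, N2 inverted output, N3 stuck-at-0, N3 inverted output, N4 stuck-at-1, N4 inverted output, N5 stuck-at-1, N5 inverted output}.
Test 2 (P=0, Q=0, R=0): fault-free N1=1, N2=1, N3=0, N4=1, N5=1 → 1; observed 0. Eliminates N1 stuck-at-0, N1 inverted output, N2 stuck-at-1, N3 stuck-at-0, N3 inverted output, N4 stuck-at-1, N4 inverted output, N5 stuck-at-1.
Test 3 (P=1, Q=1, R=0): fault-free N1=0, N2=1, N3=1, N4=1, N5=1 → 1; observed 1. Eliminates N5 inverted output.
Only N2 inverted output is consistent with every test.

N2 inverted output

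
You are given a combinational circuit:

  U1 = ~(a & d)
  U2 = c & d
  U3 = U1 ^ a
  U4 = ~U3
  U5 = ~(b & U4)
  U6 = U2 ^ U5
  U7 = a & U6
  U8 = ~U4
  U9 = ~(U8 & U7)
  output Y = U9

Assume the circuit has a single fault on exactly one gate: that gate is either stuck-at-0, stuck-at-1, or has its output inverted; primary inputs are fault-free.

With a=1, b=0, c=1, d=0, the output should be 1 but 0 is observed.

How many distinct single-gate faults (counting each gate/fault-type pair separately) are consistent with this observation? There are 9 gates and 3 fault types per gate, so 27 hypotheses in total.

10

Fault-free: U1=1, U2=0, U3=0, U4=1, U5=1, U6=1, U7=1, U8=0, U9=1 → 1. Observed 0.
  U1: stuck-at-0, inverted output ✓; others ✗
  U2: none of the 3 fault types match ✗
  U3: stuck-at-1, inverted output ✓; others ✗
  U4: stuck-at-0, inverted output ✓; others ✗
  U5: none of the 3 fault types match ✗
  U6: none of the 3 fault types match ✗
  U7: none of the 3 fault types match ✗
  U8: stuck-at-1, inverted output ✓; others ✗
  U9: stuck-at-0, inverted output ✓; others ✗
Consistent faults: {U1 stuck-at-0, U1 inverted output, U3 stuck-at-1, U3 inverted output, U4 stuck-at-0, U4 inverted output, U8 stuck-at-1, U8 inverted output, U9 stuck-at-0, U9 inverted output} — 10 in all.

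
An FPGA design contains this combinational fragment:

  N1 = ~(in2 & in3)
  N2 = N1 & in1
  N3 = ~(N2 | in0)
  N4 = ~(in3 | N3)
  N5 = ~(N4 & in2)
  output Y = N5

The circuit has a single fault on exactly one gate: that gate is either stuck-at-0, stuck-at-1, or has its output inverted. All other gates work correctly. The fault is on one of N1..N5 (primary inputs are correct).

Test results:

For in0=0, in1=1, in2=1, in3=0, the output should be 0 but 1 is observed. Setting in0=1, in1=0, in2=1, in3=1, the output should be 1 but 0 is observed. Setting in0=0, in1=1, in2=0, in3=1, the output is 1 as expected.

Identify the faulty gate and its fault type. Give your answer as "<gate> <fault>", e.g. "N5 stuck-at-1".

Fault-free values for test 1 (in0=0, in1=1, in2=1, in3=0): N1=1, N2=1, N3=0, N4=1, N5=0, giving Y=0. Observed 1.
Test 1: faults giving observed 1 are {N1 stuck-at-0, N1 inverted output, N2 stuck-at-0, N2 inverted output, N3 stuck-at-1, N3 inverted output, N4 stuck-at-0, N4 inverted output, N5 stuck-at-1, N5 inverted output}.
Test 2 (in0=1, in1=0, in2=1, in3=1): fault-free N1=0, N2=0, N3=0, N4=0, N5=1 → 1; observed 0. Eliminates N1 stuck-at-0, N1 inverted output, N2 stuck-at-0, N2 inverted output, N3 stuck-at-1, N3 inverted output, N4 stuck-at-0, N5 stuck-at-1.
Test 3 (in0=0, in1=1, in2=0, in3=1): fault-free N1=1, N2=1, N3=0, N4=0, N5=1 → 1; observed 1. Eliminates N5 inverted output.
Only N4 inverted output is consistent with every test.

N4 inverted output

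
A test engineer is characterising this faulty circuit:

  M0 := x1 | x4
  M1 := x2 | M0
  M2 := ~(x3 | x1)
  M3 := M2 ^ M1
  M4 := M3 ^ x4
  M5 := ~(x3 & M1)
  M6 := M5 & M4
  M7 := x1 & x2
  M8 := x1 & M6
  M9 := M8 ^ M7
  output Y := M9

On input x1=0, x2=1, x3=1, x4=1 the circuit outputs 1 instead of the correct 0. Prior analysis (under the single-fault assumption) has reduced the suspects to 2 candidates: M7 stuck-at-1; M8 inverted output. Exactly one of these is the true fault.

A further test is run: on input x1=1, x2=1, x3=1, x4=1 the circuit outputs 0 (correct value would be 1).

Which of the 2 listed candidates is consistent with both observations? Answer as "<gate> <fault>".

Evaluate each candidate on input x1=1, x2=1, x3=1, x4=1:
  M7 stuck-at-1: M0=1, M1=1, M2=0, M3=1, M4=0, M5=0, M6=0, M7=1 [stuck-at-1], M8=0, M9=1 → 1 — eliminated
  M8 inverted output: M0=1, M1=1, M2=0, M3=1, M4=0, M5=0, M6=0, M7=1, M8=1 [inverted output], M9=0 → 0 — matches
Only M8 inverted output reproduces the observed 0.

M8 inverted output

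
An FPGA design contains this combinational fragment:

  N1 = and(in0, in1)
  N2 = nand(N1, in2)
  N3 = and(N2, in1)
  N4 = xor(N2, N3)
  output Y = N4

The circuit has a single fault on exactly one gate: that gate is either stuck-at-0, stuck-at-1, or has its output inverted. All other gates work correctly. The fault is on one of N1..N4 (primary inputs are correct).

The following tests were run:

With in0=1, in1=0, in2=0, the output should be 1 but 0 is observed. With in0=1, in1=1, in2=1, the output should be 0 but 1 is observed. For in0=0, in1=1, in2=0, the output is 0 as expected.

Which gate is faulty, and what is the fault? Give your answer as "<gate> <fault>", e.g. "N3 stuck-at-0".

Fault-free values for test 1 (in0=1, in1=0, in2=0): N1=0, N2=1, N3=0, N4=1, giving Y=1. Observed 0.
Test 1: faults giving observed 0 are {N2 stuck-at-0, N2 inverted output, N3 stuck-at-1, N3 inverted output, N4 stuck-at-0, N4 inverted output}.
Test 2 (in0=1, in1=1, in2=1): fault-free N1=1, N2=0, N3=0, N4=0 → 0; observed 1. Eliminates N2 stuck-at-0, N2 inverted output, N4 stuck-at-0.
Test 3 (in0=0, in1=1, in2=0): fault-free N1=0, N2=1, N3=1, N4=0 → 0; observed 0. Eliminates N3 inverted output, N4 inverted output.
Only N3 stuck-at-1 is consistent with every test.

N3 stuck-at-1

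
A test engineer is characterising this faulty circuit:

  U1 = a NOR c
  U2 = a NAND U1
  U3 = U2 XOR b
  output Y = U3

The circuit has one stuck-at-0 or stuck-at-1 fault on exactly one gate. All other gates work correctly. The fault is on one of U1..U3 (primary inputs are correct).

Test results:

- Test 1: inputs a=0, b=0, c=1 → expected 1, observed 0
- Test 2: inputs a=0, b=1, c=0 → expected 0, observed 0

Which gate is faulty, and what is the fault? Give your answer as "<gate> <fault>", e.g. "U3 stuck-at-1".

U3 stuck-at-0

Fault-free values for test 1 (a=0, b=0, c=1): U1=0, U2=1, U3=1, giving Y=1. Observed 0.
Test 1: faults giving observed 0 are {U2 stuck-at-0, U3 stuck-at-0}.
Test 2 (a=0, b=1, c=0): fault-free U1=1, U2=1, U3=0 → 0; observed 0. Eliminates U2 stuck-at-0.
Only U3 stuck-at-0 is consistent with every test.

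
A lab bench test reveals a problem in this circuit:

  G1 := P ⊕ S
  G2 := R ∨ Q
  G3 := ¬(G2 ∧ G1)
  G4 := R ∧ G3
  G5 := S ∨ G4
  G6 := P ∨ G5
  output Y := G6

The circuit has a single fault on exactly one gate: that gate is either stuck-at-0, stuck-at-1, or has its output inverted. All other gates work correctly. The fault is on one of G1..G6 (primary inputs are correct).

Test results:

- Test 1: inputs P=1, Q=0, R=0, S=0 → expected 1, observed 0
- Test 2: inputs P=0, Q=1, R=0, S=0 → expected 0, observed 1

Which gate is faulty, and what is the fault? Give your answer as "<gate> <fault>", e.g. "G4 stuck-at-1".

G6 inverted output

Fault-free values for test 1 (P=1, Q=0, R=0, S=0): G1=1, G2=0, G3=1, G4=0, G5=0, G6=1, giving Y=1. Observed 0.
Test 1: faults giving observed 0 are {G6 stuck-at-0, G6 inverted output}.
Test 2 (P=0, Q=1, R=0, S=0): fault-free G1=0, G2=1, G3=1, G4=0, G5=0, G6=0 → 0; observed 1. Eliminates G6 stuck-at-0.
Only G6 inverted output is consistent with every test.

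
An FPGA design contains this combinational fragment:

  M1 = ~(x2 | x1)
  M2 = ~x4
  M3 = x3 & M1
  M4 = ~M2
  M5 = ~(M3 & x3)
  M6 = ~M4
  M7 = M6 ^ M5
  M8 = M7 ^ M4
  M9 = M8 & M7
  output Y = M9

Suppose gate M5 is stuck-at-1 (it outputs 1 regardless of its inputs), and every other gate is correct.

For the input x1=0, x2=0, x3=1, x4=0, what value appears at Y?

Propagate with M5 forced: M1=1, M2=1, M3=1, M4=0, M5=1 [stuck-at-1], M6=1, M7=0, M8=0, M9=0.
So Y = 0. (Without the fault it would be 1.)

0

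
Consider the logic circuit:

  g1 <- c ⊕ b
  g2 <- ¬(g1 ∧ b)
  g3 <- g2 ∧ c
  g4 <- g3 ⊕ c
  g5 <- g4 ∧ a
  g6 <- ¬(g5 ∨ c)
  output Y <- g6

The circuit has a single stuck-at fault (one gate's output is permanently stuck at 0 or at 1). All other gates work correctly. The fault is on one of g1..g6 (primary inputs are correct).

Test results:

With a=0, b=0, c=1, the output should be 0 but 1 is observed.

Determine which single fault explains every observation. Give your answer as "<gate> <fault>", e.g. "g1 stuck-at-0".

Fault-free values for test 1 (a=0, b=0, c=1): g1=1, g2=1, g3=1, g4=0, g5=0, g6=0, giving Y=0. Observed 1.
Test 1: faults giving observed 1 are {g6 stuck-at-1}.
Only g6 stuck-at-1 is consistent with every test.

g6 stuck-at-1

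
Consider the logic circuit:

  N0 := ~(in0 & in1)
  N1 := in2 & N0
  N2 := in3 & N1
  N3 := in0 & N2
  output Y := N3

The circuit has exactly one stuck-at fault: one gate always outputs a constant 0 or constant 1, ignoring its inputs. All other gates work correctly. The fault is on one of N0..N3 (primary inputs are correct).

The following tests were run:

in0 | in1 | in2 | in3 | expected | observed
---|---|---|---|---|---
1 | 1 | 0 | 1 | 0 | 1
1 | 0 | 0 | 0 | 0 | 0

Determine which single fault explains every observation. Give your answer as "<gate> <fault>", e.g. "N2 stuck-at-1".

N1 stuck-at-1

Fault-free values for test 1 (in0=1, in1=1, in2=0, in3=1): N0=0, N1=0, N2=0, N3=0, giving Y=0. Observed 1.
Test 1: faults giving observed 1 are {N1 stuck-at-1, N2 stuck-at-1, N3 stuck-at-1}.
Test 2 (in0=1, in1=0, in2=0, in3=0): fault-free N0=1, N1=0, N2=0, N3=0 → 0; observed 0. Eliminates N2 stuck-at-1, N3 stuck-at-1.
Only N1 stuck-at-1 is consistent with every test.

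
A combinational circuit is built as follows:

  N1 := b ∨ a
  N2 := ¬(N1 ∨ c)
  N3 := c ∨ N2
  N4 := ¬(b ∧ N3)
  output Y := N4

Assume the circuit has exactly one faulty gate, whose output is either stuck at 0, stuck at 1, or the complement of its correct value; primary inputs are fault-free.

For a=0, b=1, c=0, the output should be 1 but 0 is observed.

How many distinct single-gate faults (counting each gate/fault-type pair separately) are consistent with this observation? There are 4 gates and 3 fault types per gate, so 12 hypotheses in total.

Fault-free: N1=1, N2=0, N3=0, N4=1 → 1. Observed 0.
  N1 stuck-at-0: output 0 ✓
  N1 stuck-at-1: output 1 ✗
  N1 inverted output: output 0 ✓
  N2 stuck-at-0: output 1 ✗
  N2 stuck-at-1: output 0 ✓
  N2 inverted output: output 0 ✓
  N3 stuck-at-0: output 1 ✗
  N3 stuck-at-1: output 0 ✓
  N3 inverted output: output 0 ✓
  N4 stuck-at-0: output 0 ✓
  N4 stuck-at-1: output 1 ✗
  N4 inverted output: output 0 ✓
Consistent faults: {N1 stuck-at-0, N1 inverted output, N2 stuck-at-1, N2 inverted output, N3 stuck-at-1, N3 inverted output, N4 stuck-at-0, N4 inverted output} — 8 in all.

8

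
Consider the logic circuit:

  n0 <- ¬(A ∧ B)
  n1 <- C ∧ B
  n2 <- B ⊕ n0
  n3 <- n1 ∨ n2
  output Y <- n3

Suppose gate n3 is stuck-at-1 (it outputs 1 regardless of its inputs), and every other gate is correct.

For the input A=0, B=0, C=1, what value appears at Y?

1

Propagate with n3 forced: n0=1, n1=0, n2=1, n3=1 [stuck-at-1].
So Y = 1. (Same as the fault-free value — the fault is masked on this input.)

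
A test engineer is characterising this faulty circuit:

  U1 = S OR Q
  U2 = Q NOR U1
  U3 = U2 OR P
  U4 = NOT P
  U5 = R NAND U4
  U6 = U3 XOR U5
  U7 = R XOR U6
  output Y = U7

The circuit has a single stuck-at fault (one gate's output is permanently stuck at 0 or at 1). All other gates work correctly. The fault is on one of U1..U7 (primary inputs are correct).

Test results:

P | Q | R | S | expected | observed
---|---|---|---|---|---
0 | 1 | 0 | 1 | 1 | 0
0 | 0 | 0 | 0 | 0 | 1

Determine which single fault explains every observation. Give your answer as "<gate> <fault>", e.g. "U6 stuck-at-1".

U5 stuck-at-0

Fault-free values for test 1 (P=0, Q=1, R=0, S=1): U1=1, U2=0, U3=0, U4=1, U5=1, U6=1, U7=1, giving Y=1. Observed 0.
Test 1: faults giving observed 0 are {U2 stuck-at-1, U3 stuck-at-1, U5 stuck-at-0, U6 stuck-at-0, U7 stuck-at-0}.
Test 2 (P=0, Q=0, R=0, S=0): fault-free U1=0, U2=1, U3=1, U4=1, U5=1, U6=0, U7=0 → 0; observed 1. Eliminates U2 stuck-at-1, U3 stuck-at-1, U6 stuck-at-0, U7 stuck-at-0.
Only U5 stuck-at-0 is consistent with every test.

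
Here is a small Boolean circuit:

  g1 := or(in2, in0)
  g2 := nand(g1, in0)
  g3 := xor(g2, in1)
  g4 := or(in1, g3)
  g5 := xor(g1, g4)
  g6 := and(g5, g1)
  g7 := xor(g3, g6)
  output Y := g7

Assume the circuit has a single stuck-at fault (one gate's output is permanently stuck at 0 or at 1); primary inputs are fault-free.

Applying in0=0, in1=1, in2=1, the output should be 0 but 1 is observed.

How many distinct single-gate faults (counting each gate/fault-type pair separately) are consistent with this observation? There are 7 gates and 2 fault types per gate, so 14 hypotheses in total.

6

Fault-free: g1=1, g2=1, g3=0, g4=1, g5=0, g6=0, g7=0 → 0. Observed 1.
  g1 stuck-at-0: output 0 ✗
  g1 stuck-at-1: output 0 ✗
  g2 stuck-at-0: output 1 ✓
  g2 stuck-at-1: output 0 ✗
  g3 stuck-at-0: output 0 ✗
  g3 stuck-at-1: output 1 ✓
  g4 stuck-at-0: output 1 ✓
  g4 stuck-at-1: output 0 ✗
  g5 stuck-at-0: output 0 ✗
  g5 stuck-at-1: output 1 ✓
  g6 stuck-at-0: output 0 ✗
  g6 stuck-at-1: output 1 ✓
  g7 stuck-at-0: output 0 ✗
  g7 stuck-at-1: output 1 ✓
Consistent faults: {g2 stuck-at-0, g3 stuck-at-1, g4 stuck-at-0, g5 stuck-at-1, g6 stuck-at-1, g7 stuck-at-1} — 6 in all.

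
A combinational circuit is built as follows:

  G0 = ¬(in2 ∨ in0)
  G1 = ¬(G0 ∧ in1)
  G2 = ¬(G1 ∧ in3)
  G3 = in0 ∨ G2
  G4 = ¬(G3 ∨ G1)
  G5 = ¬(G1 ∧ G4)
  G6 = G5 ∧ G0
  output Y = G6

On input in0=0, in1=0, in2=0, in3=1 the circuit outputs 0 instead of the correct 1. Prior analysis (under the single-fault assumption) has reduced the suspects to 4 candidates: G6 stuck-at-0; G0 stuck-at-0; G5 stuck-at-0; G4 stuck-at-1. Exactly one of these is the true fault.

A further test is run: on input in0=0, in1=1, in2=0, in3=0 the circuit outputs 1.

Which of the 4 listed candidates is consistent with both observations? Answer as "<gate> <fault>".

Evaluate each candidate on input in0=0, in1=1, in2=0, in3=0:
  G6 stuck-at-0: G0=1, G1=0, G2=1, G3=1, G4=0, G5=1, G6=0 [stuck-at-0] → 0 — eliminated
  G0 stuck-at-0: G0=0 [stuck-at-0], G1=1, G2=1, G3=1, G4=0, G5=1, G6=0 → 0 — eliminated
  G5 stuck-at-0: G0=1, G1=0, G2=1, G3=1, G4=0, G5=0 [stuck-at-0], G6=0 → 0 — eliminated
  G4 stuck-at-1: G0=1, G1=0, G2=1, G3=1, G4=1 [stuck-at-1], G5=1, G6=1 → 1 — matches
Only G4 stuck-at-1 reproduces the observed 1.

G4 stuck-at-1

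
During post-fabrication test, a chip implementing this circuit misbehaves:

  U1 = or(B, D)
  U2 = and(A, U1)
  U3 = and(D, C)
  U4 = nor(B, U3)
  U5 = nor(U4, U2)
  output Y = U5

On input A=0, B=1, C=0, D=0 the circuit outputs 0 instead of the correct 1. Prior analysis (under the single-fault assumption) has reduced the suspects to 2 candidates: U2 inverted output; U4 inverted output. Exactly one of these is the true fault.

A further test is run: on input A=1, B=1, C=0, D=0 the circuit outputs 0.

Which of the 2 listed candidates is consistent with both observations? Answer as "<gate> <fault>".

U4 inverted output

Evaluate each candidate on input A=1, B=1, C=0, D=0:
  U2 inverted output: U1=1, U2=0 [inverted output], U3=0, U4=0, U5=1 → 1 — eliminated
  U4 inverted output: U1=1, U2=1, U3=0, U4=1 [inverted output], U5=0 → 0 — matches
Only U4 inverted output reproduces the observed 0.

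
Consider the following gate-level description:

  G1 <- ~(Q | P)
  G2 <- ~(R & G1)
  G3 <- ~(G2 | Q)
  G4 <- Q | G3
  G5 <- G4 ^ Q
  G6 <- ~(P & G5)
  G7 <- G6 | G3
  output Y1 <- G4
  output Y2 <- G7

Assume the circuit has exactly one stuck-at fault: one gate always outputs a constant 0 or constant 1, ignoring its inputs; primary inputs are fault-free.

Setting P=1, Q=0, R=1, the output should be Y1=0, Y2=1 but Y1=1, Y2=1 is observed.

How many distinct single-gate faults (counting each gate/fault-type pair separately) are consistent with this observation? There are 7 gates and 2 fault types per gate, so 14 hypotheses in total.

Fault-free: G1=0, G2=1, G3=0, G4=0, G5=0, G6=1, G7=1 → Y1=0, Y2=1. Observed Y1=1, Y2=1.
  G1 stuck-at-0: output Y1=0, Y2=1 ✗
  G1 stuck-at-1: output Y1=1, Y2=1 ✓
  G2 stuck-at-0: output Y1=1, Y2=1 ✓
  G2 stuck-at-1: output Y1=0, Y2=1 ✗
  G3 stuck-at-0: output Y1=0, Y2=1 ✗
  G3 stuck-at-1: output Y1=1, Y2=1 ✓
  G4 stuck-at-0: output Y1=0, Y2=1 ✗
  G4 stuck-at-1: output Y1=1, Y2=0 ✗
  G5 stuck-at-0: output Y1=0, Y2=1 ✗
  G5 stuck-at-1: output Y1=0, Y2=0 ✗
  G6 stuck-at-0: output Y1=0, Y2=0 ✗
  G6 stuck-at-1: output Y1=0, Y2=1 ✗
  G7 stuck-at-0: output Y1=0, Y2=0 ✗
  G7 stuck-at-1: output Y1=0, Y2=1 ✗
Consistent faults: {G1 stuck-at-1, G2 stuck-at-0, G3 stuck-at-1} — 3 in all.

3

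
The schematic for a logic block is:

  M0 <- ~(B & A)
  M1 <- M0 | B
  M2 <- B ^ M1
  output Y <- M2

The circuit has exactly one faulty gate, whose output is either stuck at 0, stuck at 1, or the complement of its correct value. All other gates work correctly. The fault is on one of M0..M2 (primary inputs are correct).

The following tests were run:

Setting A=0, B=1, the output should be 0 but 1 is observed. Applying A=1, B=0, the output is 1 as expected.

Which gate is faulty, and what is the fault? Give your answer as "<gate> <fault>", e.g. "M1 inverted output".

M2 stuck-at-1

Fault-free values for test 1 (A=0, B=1): M0=1, M1=1, M2=0, giving Y=0. Observed 1.
Test 1: faults giving observed 1 are {M1 stuck-at-0, M1 inverted output, M2 stuck-at-1, M2 inverted output}.
Test 2 (A=1, B=0): fault-free M0=1, M1=1, M2=1 → 1; observed 1. Eliminates M1 stuck-at-0, M1 inverted output, M2 inverted output.
Only M2 stuck-at-1 is consistent with every test.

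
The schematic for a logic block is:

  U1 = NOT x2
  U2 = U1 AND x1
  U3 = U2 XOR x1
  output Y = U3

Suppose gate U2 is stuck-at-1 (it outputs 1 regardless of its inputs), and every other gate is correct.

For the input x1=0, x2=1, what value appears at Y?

1

Propagate with U2 forced: U1=0, U2=1 [stuck-at-1], U3=1.
So Y = 1. (Without the fault it would be 0.)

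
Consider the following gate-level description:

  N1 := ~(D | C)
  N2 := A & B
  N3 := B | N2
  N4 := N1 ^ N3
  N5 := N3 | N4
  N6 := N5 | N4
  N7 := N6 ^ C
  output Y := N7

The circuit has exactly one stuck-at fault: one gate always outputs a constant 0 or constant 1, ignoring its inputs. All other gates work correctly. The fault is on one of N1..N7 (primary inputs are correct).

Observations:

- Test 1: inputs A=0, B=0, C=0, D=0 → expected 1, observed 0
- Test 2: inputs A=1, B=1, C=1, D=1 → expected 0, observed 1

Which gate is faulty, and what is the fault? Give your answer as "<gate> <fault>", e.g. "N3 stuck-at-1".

Fault-free values for test 1 (A=0, B=0, C=0, D=0): N1=1, N2=0, N3=0, N4=1, N5=1, N6=1, N7=1, giving Y=1. Observed 0.
Test 1: faults giving observed 0 are {N1 stuck-at-0, N4 stuck-at-0, N6 stuck-at-0, N7 stuck-at-0}.
Test 2 (A=1, B=1, C=1, D=1): fault-free N1=0, N2=1, N3=1, N4=1, N5=1, N6=1, N7=0 → 0; observed 1. Eliminates N1 stuck-at-0, N4 stuck-at-0, N7 stuck-at-0.
Only N6 stuck-at-0 is consistent with every test.

N6 stuck-at-0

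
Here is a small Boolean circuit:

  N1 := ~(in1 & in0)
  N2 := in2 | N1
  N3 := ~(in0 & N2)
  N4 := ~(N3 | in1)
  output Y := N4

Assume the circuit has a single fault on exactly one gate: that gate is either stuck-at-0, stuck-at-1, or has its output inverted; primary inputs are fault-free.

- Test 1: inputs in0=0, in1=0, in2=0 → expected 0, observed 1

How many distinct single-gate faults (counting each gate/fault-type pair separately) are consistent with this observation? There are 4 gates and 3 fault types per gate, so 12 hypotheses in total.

Fault-free: N1=1, N2=1, N3=1, N4=0 → 0. Observed 1.
  N1 stuck-at-0: output 0 ✗
  N1 stuck-at-1: output 0 ✗
  N1 inverted output: output 0 ✗
  N2 stuck-at-0: output 0 ✗
  N2 stuck-at-1: output 0 ✗
  N2 inverted output: output 0 ✗
  N3 stuck-at-0: output 1 ✓
  N3 stuck-at-1: output 0 ✗
  N3 inverted output: output 1 ✓
  N4 stuck-at-0: output 0 ✗
  N4 stuck-at-1: output 1 ✓
  N4 inverted output: output 1 ✓
Consistent faults: {N3 stuck-at-0, N3 inverted output, N4 stuck-at-1, N4 inverted output} — 4 in all.

4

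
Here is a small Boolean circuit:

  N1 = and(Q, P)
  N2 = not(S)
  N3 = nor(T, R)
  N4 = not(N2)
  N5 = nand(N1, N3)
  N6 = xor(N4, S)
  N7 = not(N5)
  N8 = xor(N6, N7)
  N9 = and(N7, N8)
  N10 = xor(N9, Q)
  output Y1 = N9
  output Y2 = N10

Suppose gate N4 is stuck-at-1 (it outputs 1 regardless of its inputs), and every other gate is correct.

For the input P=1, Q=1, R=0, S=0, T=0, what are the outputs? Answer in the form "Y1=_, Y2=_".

Y1=0, Y2=1

Propagate with N4 forced: N1=1, N2=1, N3=1, N4=1 [stuck-at-1], N5=0, N6=1, N7=1, N8=0, N9=0, N10=1.
So the outputs are Y1=0, Y2=1. (Without the fault they would be Y1=1, Y2=0.)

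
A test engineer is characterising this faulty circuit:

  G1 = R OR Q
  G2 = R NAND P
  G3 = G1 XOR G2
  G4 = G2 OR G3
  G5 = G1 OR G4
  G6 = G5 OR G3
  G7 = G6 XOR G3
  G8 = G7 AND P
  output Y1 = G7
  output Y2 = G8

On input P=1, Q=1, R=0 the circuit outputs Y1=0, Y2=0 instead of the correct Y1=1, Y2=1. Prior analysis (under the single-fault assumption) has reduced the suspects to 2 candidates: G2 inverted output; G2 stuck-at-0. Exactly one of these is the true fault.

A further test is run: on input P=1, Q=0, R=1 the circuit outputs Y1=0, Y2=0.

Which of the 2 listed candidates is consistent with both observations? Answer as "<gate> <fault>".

G2 stuck-at-0

Evaluate each candidate on input P=1, Q=0, R=1:
  G2 inverted output: G1=1, G2=1 [inverted output], G3=0, G4=1, G5=1, G6=1, G7=1, G8=1 → Y1=1, Y2=1 — eliminated
  G2 stuck-at-0: G1=1, G2=0 [stuck-at-0], G3=1, G4=1, G5=1, G6=1, G7=0, G8=0 → Y1=0, Y2=0 — matches
Only G2 stuck-at-0 reproduces the observed Y1=0, Y2=0.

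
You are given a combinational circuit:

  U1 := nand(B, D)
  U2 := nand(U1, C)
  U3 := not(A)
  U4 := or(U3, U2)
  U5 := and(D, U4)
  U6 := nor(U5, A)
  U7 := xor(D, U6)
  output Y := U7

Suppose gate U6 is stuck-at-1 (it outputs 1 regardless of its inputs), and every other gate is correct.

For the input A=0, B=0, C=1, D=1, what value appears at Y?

0

Propagate with U6 forced: U1=1, U2=0, U3=1, U4=1, U5=1, U6=1 [stuck-at-1], U7=0.
So Y = 0. (Without the fault it would be 1.)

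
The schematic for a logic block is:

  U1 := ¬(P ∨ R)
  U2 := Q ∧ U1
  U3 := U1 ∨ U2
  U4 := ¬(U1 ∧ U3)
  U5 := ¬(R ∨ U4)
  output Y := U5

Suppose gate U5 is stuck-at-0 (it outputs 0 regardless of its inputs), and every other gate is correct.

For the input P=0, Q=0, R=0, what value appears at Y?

Propagate with U5 forced: U1=1, U2=0, U3=1, U4=0, U5=0 [stuck-at-0].
So Y = 0. (Without the fault it would be 1.)

0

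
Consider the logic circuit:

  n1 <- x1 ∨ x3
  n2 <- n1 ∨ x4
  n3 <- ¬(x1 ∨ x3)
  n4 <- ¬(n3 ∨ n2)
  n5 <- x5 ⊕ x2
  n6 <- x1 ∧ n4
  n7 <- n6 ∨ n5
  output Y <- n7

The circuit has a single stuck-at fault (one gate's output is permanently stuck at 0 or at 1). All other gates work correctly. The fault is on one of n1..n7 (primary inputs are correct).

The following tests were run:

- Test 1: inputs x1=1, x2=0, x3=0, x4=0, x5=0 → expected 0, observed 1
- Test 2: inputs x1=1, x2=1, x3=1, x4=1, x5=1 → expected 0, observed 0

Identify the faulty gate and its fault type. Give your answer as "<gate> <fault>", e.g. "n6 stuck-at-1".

n1 stuck-at-0

Fault-free values for test 1 (x1=1, x2=0, x3=0, x4=0, x5=0): n1=1, n2=1, n3=0, n4=0, n5=0, n6=0, n7=0, giving Y=0. Observed 1.
Test 1: faults giving observed 1 are {n1 stuck-at-0, n2 stuck-at-0, n4 stuck-at-1, n5 stuck-at-1, n6 stuck-at-1, n7 stuck-at-1}.
Test 2 (x1=1, x2=1, x3=1, x4=1, x5=1): fault-free n1=1, n2=1, n3=0, n4=0, n5=0, n6=0, n7=0 → 0; observed 0. Eliminates n2 stuck-at-0, n4 stuck-at-1, n5 stuck-at-1, n6 stuck-at-1, n7 stuck-at-1.
Only n1 stuck-at-0 is consistent with every test.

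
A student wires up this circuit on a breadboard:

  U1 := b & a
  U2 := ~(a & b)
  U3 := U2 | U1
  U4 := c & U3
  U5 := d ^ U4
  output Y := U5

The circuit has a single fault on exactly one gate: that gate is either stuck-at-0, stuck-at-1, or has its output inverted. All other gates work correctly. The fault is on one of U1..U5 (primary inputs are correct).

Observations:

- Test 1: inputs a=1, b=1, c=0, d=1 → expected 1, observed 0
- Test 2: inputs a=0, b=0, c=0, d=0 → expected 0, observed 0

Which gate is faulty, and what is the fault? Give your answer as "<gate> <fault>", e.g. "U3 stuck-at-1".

U5 stuck-at-0

Fault-free values for test 1 (a=1, b=1, c=0, d=1): U1=1, U2=0, U3=1, U4=0, U5=1, giving Y=1. Observed 0.
Test 1: faults giving observed 0 are {U4 stuck-at-1, U4 inverted output, U5 stuck-at-0, U5 inverted output}.
Test 2 (a=0, b=0, c=0, d=0): fault-free U1=0, U2=1, U3=1, U4=0, U5=0 → 0; observed 0. Eliminates U4 stuck-at-1, U4 inverted output, U5 inverted output.
Only U5 stuck-at-0 is consistent with every test.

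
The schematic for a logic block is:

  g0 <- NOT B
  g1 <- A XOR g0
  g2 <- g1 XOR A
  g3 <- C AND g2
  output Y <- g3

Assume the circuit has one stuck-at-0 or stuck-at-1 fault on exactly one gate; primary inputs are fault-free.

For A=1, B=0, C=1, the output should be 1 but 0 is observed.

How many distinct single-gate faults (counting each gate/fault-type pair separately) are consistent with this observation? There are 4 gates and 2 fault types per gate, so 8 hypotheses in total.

Fault-free: g0=1, g1=0, g2=1, g3=1 → 1. Observed 0.
  g0 stuck-at-0: output 0 ✓
  g0 stuck-at-1: output 1 ✗
  g1 stuck-at-0: output 1 ✗
  g1 stuck-at-1: output 0 ✓
  g2 stuck-at-0: output 0 ✓
  g2 stuck-at-1: output 1 ✗
  g3 stuck-at-0: output 0 ✓
  g3 stuck-at-1: output 1 ✗
Consistent faults: {g0 stuck-at-0, g1 stuck-at-1, g2 stuck-at-0, g3 stuck-at-0} — 4 in all.

4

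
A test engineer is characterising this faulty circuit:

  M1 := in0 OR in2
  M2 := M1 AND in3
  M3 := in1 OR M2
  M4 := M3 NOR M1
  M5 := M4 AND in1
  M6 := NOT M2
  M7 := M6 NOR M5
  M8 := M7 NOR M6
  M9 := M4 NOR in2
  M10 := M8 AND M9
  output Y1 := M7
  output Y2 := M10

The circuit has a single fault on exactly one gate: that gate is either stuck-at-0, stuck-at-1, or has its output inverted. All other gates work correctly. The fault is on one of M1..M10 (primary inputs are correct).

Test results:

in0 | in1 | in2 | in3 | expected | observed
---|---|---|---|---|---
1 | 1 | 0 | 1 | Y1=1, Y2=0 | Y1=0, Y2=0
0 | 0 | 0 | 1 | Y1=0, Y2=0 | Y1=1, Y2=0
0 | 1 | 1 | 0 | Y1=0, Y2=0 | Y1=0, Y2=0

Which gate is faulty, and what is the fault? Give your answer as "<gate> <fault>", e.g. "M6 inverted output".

Fault-free values for test 1 (in0=1, in1=1, in2=0, in3=1): M1=1, M2=1, M3=1, M4=0, M5=0, M6=0, M7=1, M8=0, M9=1, M10=0, giving Y1=1, Y2=0. Observed Y1=0, Y2=0.
Test 1: faults giving observed Y1=0, Y2=0 are {M1 stuck-at-0, M1 inverted output, M2 stuck-at-0, M2 inverted output, M4 stuck-at-1, M4 inverted output, M6 stuck-at-1, M6 inverted output}.
Test 2 (in0=0, in1=0, in2=0, in3=1): fault-free M1=0, M2=0, M3=0, M4=1, M5=0, M6=1, M7=0, M8=0, M9=0, M10=0 → Y1=0, Y2=0; observed Y1=1, Y2=0. Eliminates M1 stuck-at-0, M2 stuck-at-0, M4 stuck-at-1, M4 inverted output, M6 stuck-at-1.
Test 3 (in0=0, in1=1, in2=1, in3=0): fault-free M1=1, M2=0, M3=1, M4=0, M5=0, M6=1, M7=0, M8=0, M9=0, M10=0 → Y1=0, Y2=0; observed Y1=0, Y2=0. Eliminates M2 inverted output, M6 inverted output.
Only M1 inverted output is consistent with every test.

M1 inverted output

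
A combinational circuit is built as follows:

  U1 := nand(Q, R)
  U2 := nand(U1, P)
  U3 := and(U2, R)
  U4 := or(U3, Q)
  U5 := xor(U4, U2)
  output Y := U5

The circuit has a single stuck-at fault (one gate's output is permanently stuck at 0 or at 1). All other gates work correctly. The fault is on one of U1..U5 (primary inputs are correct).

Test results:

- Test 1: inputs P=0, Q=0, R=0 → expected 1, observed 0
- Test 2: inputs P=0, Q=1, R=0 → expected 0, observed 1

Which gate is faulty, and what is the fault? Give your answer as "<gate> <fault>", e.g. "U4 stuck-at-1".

U2 stuck-at-0

Fault-free values for test 1 (P=0, Q=0, R=0): U1=1, U2=1, U3=0, U4=0, U5=1, giving Y=1. Observed 0.
Test 1: faults giving observed 0 are {U2 stuck-at-0, U3 stuck-at-1, U4 stuck-at-1, U5 stuck-at-0}.
Test 2 (P=0, Q=1, R=0): fault-free U1=1, U2=1, U3=0, U4=1, U5=0 → 0; observed 1. Eliminates U3 stuck-at-1, U4 stuck-at-1, U5 stuck-at-0.
Only U2 stuck-at-0 is consistent with every test.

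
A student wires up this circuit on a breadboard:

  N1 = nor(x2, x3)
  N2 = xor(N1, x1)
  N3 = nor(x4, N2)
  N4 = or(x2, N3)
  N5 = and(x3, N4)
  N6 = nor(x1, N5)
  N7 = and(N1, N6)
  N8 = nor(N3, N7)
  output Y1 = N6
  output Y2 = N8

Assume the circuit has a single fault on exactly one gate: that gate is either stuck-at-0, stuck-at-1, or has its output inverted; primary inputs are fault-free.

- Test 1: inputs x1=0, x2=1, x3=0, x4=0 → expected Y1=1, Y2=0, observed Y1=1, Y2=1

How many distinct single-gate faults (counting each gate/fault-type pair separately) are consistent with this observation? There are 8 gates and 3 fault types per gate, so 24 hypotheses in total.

6

Fault-free: N1=0, N2=0, N3=1, N4=1, N5=0, N6=1, N7=0, N8=0 → Y1=1, Y2=0. Observed Y1=1, Y2=1.
  N1: none of the 3 fault types match ✗
  N2: stuck-at-1, inverted output ✓; others ✗
  N3: stuck-at-0, inverted output ✓; others ✗
  N4: none of the 3 fault types match ✗
  N5: none of the 3 fault types match ✗
  N6: none of the 3 fault types match ✗
  N7: none of the 3 fault types match ✗
  N8: stuck-at-1, inverted output ✓; others ✗
Consistent faults: {N2 stuck-at-1, N2 inverted output, N3 stuck-at-0, N3 inverted output, N8 stuck-at-1, N8 inverted output} — 6 in all.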